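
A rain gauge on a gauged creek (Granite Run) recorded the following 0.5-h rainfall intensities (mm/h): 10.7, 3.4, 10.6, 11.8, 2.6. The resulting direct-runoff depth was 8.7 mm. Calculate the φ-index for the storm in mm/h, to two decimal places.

φ ≈ 5.23 mm/h

Only the 3 blocks with intensity above φ contribute runoff: 10.7, 10.6, 11.8 mm/h.
Σ(I−φ)·Δt = d  ⇒  (10.7+10.6+11.8 − 3φ)·0.5 = 8.7
φ = (33.10 − 8.7/0.5) / 3 = 5.23 mm/h.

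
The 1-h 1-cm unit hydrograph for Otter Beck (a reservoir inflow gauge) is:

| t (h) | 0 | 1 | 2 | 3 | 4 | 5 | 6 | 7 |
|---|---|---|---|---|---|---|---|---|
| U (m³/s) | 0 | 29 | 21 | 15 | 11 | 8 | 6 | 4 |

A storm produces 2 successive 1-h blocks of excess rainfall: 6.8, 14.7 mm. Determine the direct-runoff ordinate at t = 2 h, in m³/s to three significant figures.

Q ≈ 56.9 m³/s

By discrete convolution, Q_j = Σ (P_i / 10 mm) · U_{j−i}.
At t = 2 h (j=2): Q = (6.8/10)·21 + (14.7/10)·29 = 56.9 m³/s.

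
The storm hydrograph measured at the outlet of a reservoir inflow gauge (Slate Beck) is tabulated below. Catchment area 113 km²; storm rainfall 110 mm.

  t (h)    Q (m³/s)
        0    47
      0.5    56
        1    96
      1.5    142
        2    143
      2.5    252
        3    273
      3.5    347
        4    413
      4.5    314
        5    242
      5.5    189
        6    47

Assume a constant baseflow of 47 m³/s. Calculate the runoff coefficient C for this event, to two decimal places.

ΣQ_DR = 1950 m³/s; V = ΣQ_DR·Δt = 3.510 × 10^6 m³.
Runoff depth d = V / A = 31.06 mm.
C = d / P = 31.06 / 110 = 0.28.

C ≈ 0.28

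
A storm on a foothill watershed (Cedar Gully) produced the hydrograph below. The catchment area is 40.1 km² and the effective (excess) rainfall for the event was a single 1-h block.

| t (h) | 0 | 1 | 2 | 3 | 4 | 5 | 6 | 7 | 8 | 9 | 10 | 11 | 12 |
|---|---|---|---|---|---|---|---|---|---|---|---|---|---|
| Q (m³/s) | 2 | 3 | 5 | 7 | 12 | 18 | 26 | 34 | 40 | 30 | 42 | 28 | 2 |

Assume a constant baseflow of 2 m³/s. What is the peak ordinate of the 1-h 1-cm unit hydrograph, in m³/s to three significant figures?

Direct runoff: 0.0, 1.0, 3.0, 5.0, 10.0, 16.0, 24.0, 32.0, 38.0, 28.0, 40.0, 26.0, 0.0 m³/s; ΣQ_DR = 223.0 m³/s, peak = 40.0 m³/s.
Runoff depth d = ΣQ_DR·Δt / A = 223.0 × 3600 / (40.1 km²) = 20.02 mm.
The 1-cm UH is the DRH scaled by (10 mm)/d, so U_p = 40.0 × 10/20.02 = 20.0 m³/s.

U_p ≈ 20.0 m³/s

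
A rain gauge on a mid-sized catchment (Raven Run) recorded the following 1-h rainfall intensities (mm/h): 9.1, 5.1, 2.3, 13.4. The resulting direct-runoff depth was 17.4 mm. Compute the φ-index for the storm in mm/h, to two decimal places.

Only the 3 blocks with intensity above φ contribute runoff: 9.1, 5.1, 13.4 mm/h.
Σ(I−φ)·Δt = d  ⇒  (9.1+5.1+13.4 − 3φ)·1 = 17.4
φ = (27.60 − 17.4/1) / 3 = 3.40 mm/h.

φ ≈ 3.40 mm/h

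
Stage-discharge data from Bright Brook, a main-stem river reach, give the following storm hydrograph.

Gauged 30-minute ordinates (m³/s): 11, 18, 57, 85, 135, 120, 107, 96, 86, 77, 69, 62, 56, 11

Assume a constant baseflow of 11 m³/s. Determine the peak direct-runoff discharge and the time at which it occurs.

Subtracting baseflow gives direct-runoff ordinates: 0.0, 7.0, 46.0, 74.0, 124.0, 109.0, 96.0, 85.0, 75.0, 66.0, 58.0, 51.0, 45.0, 0.0 m³/s.
The maximum is 124.0 m³/s, occurring at the reading for t = 2 h.

Q_p = 124.0 m³/s at t = 2 h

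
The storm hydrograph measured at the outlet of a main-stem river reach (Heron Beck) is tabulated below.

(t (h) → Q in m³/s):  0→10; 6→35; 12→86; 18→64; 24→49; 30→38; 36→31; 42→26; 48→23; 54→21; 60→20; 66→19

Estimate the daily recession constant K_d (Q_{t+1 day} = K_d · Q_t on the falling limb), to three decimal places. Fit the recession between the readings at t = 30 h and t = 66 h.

K_d ≈ 0.630

Between t = 30 h and t = 66 h the flow falls from 38 to 19 m³/s over 6×6 h = 36 h.
Per-interval ratio K = (19/38)^(1/6) = 0.8909; K_d = K^(24/6) = 0.630.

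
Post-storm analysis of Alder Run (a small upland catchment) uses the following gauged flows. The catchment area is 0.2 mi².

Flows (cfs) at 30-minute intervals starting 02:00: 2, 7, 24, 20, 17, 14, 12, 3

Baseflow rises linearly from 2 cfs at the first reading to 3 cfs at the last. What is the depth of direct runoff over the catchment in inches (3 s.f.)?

Direct runoff: 0.00, 4.86, 21.71, 17.57, 14.43, 11.29, 9.14, 0.00 cfs; ΣQ_DR = 79.00 cfs.
V = ΣQ_DR · Δt = 79.00 × 1800 s = 1.422 × 10^5 ft³.
Over A = 0.2 mi², depth = V / A = 0.306 in.

d ≈ 0.306 in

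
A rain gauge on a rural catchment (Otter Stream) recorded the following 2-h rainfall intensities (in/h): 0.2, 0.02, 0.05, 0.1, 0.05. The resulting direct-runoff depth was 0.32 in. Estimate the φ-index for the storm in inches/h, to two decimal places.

φ ≈ 0.07 in/h

Only the 2 blocks with intensity above φ contribute runoff: 0.2, 0.1 in/h.
Σ(I−φ)·Δt = d  ⇒  (0.2+0.1 − 2φ)·2 = 0.32
φ = (0.3000 − 0.32/2) / 2 = 0.07 in/h.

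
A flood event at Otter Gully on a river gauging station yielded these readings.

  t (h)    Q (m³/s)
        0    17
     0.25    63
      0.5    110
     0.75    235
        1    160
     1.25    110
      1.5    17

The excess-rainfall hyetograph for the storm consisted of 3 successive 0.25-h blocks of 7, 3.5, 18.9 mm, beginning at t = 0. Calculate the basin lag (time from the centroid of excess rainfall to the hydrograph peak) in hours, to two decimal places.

Centroid of excess rainfall: t_c = Σ P_i·t̄_i / ΣP_i = 0.4762 h (block centres at 0.125, 0.375, 0.625 h).
Hydrograph peak occurs at t = 0.75 h, so basin lag t_L = 0.75 − 0.4762 = 0.27 h.

t_L ≈ 0.27 h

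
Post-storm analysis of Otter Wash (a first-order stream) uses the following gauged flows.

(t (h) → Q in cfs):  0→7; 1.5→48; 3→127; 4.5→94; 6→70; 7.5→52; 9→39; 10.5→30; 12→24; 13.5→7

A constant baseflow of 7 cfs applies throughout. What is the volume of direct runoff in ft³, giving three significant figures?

V ≈ 2.31 × 10^6 ft³

Direct-runoff ordinates (Q − Q_b): 0.0, 41.0, 120.0, 87.0, 63.0, 45.0, 32.0, 23.0, 17.0, 0.0 cfs.
ΣQ_DR = 428.0 cfs.
With Δt = 1.5 h = 5400 s, V = ΣQ_DR · Δt = 428.0 × 5400 = 2.31 × 10^6 ft³.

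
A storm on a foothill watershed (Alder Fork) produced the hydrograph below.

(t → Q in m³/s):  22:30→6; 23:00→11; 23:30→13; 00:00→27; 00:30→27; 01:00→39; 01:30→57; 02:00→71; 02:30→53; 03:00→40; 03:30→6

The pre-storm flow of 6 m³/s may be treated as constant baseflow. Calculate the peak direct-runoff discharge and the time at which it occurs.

Subtracting baseflow gives direct-runoff ordinates: 0.0, 5.0, 7.0, 21.0, 21.0, 33.0, 51.0, 65.0, 47.0, 34.0, 0.0 m³/s.
The maximum is 65.0 m³/s, occurring at the reading for t = 02:00.

Q_p = 65.0 m³/s at t = 02:00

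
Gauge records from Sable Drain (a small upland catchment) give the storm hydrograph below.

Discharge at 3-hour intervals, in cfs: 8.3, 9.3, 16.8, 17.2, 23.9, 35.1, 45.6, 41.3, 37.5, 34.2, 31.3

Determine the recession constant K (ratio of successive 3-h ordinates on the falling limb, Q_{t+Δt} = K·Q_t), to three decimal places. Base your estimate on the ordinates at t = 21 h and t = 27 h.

Using the recession-limb readings at t = 21 h and t = 27 h: Q falls from 41.3 to 34.2 cfs over 2 intervals.
K = (Q₂/Q₁)^(1/2) = (34.2/41.3)^(1/2) = 0.910.

K ≈ 0.910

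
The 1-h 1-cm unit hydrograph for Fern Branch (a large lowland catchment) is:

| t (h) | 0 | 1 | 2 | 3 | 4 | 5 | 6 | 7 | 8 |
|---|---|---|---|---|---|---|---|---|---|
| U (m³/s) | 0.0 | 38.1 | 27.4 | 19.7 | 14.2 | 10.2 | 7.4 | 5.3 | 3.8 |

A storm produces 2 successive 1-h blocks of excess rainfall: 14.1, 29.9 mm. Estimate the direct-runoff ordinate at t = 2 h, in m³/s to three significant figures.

By discrete convolution, Q_j = Σ (P_i / 10 mm) · U_{j−i}.
At t = 2 h (j=2): Q = (14.1/10)·27.4 + (29.9/10)·38.1 = 153 m³/s.

Q ≈ 153 m³/s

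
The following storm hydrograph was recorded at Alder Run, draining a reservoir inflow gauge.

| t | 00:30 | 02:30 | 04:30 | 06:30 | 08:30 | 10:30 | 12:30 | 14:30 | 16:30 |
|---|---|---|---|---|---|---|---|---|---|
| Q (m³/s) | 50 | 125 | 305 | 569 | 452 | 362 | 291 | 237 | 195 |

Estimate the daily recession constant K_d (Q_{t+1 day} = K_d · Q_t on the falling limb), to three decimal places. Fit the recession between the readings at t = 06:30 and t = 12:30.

Between t = 06:30 and t = 12:30 the flow falls from 569 to 291 m³/s over 3×2 h = 6 h.
Per-interval ratio K = (291/569)^(1/3) = 0.7997; K_d = K^(24/2) = 0.068.

K_d ≈ 0.068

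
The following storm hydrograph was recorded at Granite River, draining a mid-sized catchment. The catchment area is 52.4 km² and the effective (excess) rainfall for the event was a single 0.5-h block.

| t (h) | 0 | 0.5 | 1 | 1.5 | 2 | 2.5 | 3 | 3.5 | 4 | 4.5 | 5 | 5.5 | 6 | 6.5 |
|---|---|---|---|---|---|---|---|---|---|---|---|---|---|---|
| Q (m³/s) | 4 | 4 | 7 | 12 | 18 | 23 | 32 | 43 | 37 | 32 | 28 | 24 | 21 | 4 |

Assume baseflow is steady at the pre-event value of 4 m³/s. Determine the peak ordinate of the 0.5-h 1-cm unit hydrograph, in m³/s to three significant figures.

U_p ≈ 48.7 m³/s

Direct runoff: 0.0, 0.0, 3.0, 8.0, 14.0, 19.0, 28.0, 39.0, 33.0, 28.0, 24.0, 20.0, 17.0, 0.0 m³/s; ΣQ_DR = 233.0 m³/s, peak = 39.0 m³/s.
Runoff depth d = ΣQ_DR·Δt / A = 233.0 × 1800 / (52.4 km²) = 8.004 mm.
The 1-cm UH is the DRH scaled by (10 mm)/d, so U_p = 39.0 × 10/8.004 = 48.7 m³/s.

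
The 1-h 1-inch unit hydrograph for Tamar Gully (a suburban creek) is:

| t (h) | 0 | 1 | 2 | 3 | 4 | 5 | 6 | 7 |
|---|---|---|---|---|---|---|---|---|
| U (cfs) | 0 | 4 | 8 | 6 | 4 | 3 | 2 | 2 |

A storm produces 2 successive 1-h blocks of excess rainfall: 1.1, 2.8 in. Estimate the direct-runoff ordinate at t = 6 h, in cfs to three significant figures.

Q ≈ 10.6 cfs

By discrete convolution, Q_j = Σ (P_i / 1 in) · U_{j−i}.
At t = 6 h (j=6): Q = (1.1/1)·2 + (2.8/1)·3 = 10.6 cfs.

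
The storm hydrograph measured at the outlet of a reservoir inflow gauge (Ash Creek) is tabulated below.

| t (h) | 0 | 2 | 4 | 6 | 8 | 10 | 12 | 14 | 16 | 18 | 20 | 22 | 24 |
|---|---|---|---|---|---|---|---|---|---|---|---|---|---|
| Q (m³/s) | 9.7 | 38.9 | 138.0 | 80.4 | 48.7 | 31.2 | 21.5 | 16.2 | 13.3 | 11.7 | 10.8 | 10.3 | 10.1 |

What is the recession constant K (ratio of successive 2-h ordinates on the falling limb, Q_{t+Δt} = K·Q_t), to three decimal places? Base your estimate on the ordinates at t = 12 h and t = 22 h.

Using the recession-limb readings at t = 12 h and t = 22 h: Q falls from 21.5 to 10.3 m³/s over 5 intervals.
K = (Q₂/Q₁)^(1/5) = (10.3/21.5)^(1/5) = 0.863.

K ≈ 0.863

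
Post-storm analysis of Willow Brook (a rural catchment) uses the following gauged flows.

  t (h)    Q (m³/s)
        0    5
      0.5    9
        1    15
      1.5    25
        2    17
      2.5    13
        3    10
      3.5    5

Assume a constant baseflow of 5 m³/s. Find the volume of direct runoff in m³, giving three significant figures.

V ≈ 1.06 × 10^5 m³

Direct-runoff ordinates (Q − Q_b): 0.0, 4.0, 10.0, 20.0, 12.0, 8.0, 5.0, 0.0 m³/s.
ΣQ_DR = 59.00 m³/s.
With Δt = 0.5 h = 1800 s, V = ΣQ_DR · Δt = 59.00 × 1800 = 1.06 × 10^5 m³.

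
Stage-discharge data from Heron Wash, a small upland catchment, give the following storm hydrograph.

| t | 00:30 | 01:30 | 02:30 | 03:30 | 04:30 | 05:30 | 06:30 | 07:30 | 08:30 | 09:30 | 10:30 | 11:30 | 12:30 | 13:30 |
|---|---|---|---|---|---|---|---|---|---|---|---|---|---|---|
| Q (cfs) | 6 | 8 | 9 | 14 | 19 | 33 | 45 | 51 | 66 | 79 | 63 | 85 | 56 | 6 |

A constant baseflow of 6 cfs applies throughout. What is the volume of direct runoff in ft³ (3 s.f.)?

Direct-runoff ordinates (Q − Q_b): 0.0, 2.0, 3.0, 8.0, 13.0, 27.0, 39.0, 45.0, 60.0, 73.0, 57.0, 79.0, 50.0, 0.0 cfs.
ΣQ_DR = 456.0 cfs.
With Δt = 1 h = 3600 s, V = ΣQ_DR · Δt = 456.0 × 3600 = 1.64 × 10^6 ft³.

V ≈ 1.64 × 10^6 ft³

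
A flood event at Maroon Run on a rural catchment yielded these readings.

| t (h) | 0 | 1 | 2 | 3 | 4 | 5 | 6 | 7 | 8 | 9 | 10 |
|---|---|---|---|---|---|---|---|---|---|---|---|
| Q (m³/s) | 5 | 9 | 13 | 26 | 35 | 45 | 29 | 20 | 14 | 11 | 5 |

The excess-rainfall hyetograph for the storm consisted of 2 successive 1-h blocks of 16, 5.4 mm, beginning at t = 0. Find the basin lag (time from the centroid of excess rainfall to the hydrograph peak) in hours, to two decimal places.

t_L ≈ 4.25 h

Centroid of excess rainfall: t_c = Σ P_i·t̄_i / ΣP_i = 0.7523 h (block centres at 0.5, 1.5 h).
Hydrograph peak occurs at t = 5 h, so basin lag t_L = 5 − 0.7523 = 4.25 h.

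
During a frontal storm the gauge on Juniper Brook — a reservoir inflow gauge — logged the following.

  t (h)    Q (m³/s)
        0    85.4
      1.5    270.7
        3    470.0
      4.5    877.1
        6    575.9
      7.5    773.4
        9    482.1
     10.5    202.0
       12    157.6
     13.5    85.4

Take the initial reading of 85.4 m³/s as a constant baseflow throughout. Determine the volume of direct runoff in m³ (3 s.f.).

Direct-runoff ordinates (Q − Q_b): 0.0, 185.3, 384.6, 791.7, 490.5, 688.0, 396.7, 116.6, 72.2, 0.0 m³/s.
ΣQ_DR = 3126 m³/s.
With Δt = 1.5 h = 5400 s, V = ΣQ_DR · Δt = 3126 × 5400 = 1.69 × 10^7 m³.

V ≈ 1.69 × 10^7 m³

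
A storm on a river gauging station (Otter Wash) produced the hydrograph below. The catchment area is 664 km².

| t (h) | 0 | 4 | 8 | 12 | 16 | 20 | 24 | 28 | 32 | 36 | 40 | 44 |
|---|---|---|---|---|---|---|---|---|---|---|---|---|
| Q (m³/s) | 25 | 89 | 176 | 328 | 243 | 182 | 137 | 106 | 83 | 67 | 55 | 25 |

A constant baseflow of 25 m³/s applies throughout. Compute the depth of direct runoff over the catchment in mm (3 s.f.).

Direct runoff: 0.0, 64.0, 151.0, 303.0, 218.0, 157.0, 112.0, 81.0, 58.0, 42.0, 30.0, 0.0 m³/s; ΣQ_DR = 1216 m³/s.
V = ΣQ_DR · Δt = 1216 × 14400 s = 1.751 × 10^7 m³.
Over A = 664 km², depth = V / A = 26.4 mm.

d ≈ 26.4 mm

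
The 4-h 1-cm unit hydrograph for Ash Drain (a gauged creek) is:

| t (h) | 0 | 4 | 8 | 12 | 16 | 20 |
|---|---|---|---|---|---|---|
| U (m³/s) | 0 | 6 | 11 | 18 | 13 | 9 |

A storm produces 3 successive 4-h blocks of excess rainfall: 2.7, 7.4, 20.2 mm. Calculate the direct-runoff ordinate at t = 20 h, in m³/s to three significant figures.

By discrete convolution, Q_j = Σ (P_i / 10 mm) · U_{j−i}.
At t = 20 h (j=5): Q = (2.7/10)·9 + (7.4/10)·13 + (20.2/10)·18 = 48.4 m³/s.

Q ≈ 48.4 m³/s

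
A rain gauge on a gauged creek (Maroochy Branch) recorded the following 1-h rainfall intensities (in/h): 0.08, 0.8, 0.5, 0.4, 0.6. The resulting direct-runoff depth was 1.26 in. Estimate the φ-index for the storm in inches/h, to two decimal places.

Only the 4 blocks with intensity above φ contribute runoff: 0.8, 0.5, 0.4, 0.6 in/h.
Σ(I−φ)·Δt = d  ⇒  (0.8+0.5+0.4+0.6 − 4φ)·1 = 1.26
φ = (2.300 − 1.26/1) / 4 = 0.26 in/h.

φ ≈ 0.26 in/h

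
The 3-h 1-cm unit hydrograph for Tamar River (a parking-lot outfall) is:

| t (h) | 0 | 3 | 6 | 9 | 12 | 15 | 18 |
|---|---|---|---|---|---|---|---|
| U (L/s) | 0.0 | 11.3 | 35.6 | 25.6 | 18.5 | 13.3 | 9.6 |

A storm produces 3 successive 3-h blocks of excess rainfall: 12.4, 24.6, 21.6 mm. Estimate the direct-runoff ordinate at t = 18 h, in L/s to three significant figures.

By discrete convolution, Q_j = Σ (P_i / 10 mm) · U_{j−i}.
At t = 18 h (j=6): Q = (12.4/10)·9.6 + (24.6/10)·13.3 + (21.6/10)·18.5 = 84.6 L/s.

Q ≈ 84.6 L/s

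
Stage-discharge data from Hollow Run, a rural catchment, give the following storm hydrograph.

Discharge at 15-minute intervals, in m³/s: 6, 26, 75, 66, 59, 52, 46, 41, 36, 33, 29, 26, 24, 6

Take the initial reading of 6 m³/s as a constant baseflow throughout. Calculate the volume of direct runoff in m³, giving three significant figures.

Direct-runoff ordinates (Q − Q_b): 0.0, 20.0, 69.0, 60.0, 53.0, 46.0, 40.0, 35.0, 30.0, 27.0, 23.0, 20.0, 18.0, 0.0 m³/s.
ΣQ_DR = 441.0 m³/s.
With Δt = 0.25 h = 900 s, V = ΣQ_DR · Δt = 441.0 × 900 = 3.97 × 10^5 m³.

V ≈ 3.97 × 10^5 m³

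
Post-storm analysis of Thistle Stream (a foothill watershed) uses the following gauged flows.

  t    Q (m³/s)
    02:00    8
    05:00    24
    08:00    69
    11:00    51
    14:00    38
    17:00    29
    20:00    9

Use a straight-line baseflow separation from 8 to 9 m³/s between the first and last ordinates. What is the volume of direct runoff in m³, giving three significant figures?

V ≈ 1.82 × 10^6 m³

Direct-runoff ordinates (Q − Q_b): 0.00, 15.83, 60.67, 42.50, 29.33, 20.17, 0.00 m³/s.
ΣQ_DR = 168.5 m³/s.
With Δt = 3 h = 10800 s, V = ΣQ_DR · Δt = 168.5 × 10800 = 1.82 × 10^6 m³.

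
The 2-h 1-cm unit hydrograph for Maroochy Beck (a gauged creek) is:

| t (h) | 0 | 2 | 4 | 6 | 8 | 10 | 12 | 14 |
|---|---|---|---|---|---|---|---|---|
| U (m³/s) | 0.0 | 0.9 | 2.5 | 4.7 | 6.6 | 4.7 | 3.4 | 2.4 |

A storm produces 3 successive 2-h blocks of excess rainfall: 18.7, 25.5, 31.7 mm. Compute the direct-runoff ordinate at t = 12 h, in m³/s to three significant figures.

By discrete convolution, Q_j = Σ (P_i / 10 mm) · U_{j−i}.
At t = 12 h (j=6): Q = (18.7/10)·3.4 + (25.5/10)·4.7 + (31.7/10)·6.6 = 39.3 m³/s.

Q ≈ 39.3 m³/s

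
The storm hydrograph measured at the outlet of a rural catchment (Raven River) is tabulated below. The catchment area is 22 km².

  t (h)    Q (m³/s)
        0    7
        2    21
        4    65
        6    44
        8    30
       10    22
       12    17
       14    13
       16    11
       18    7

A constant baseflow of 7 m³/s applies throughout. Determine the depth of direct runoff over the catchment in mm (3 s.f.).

Direct runoff: 0.0, 14.0, 58.0, 37.0, 23.0, 15.0, 10.0, 6.0, 4.0, 0.0 m³/s; ΣQ_DR = 167.0 m³/s.
V = ΣQ_DR · Δt = 167.0 × 7200 s = 1.202 × 10^6 m³.
Over A = 22 km², depth = V / A = 54.7 mm.

d ≈ 54.7 mm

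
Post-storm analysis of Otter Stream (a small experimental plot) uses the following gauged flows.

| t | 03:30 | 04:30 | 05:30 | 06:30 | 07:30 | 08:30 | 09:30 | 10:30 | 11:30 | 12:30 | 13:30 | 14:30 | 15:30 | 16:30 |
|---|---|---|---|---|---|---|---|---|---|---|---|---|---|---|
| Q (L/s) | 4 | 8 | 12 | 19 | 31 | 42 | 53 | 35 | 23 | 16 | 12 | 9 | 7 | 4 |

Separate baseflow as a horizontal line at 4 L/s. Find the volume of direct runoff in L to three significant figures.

Direct-runoff ordinates (Q − Q_b): 0.0, 4.0, 8.0, 15.0, 27.0, 38.0, 49.0, 31.0, 19.0, 12.0, 8.0, 5.0, 3.0, 0.0 L/s.
ΣQ_DR = 219.0 L/s.
With Δt = 1 h = 3600 s, V = ΣQ_DR · Δt = 219.0 × 3600 = 7.88 × 10^5 L.

V ≈ 7.88 × 10^5 L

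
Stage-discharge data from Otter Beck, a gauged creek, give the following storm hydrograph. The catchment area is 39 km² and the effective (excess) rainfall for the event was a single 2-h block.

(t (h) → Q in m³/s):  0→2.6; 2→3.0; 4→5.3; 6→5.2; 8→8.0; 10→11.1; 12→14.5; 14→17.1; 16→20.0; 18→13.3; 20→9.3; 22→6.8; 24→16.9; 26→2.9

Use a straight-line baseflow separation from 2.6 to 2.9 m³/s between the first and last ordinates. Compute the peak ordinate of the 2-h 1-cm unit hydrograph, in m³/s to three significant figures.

U_p ≈ 9.56 m³/s

Direct runoff: 0.00, 0.38, 2.65, 2.53, 5.31, 8.38, 11.76, 14.34, 17.22, 10.49, 6.47, 3.95, 14.02, 0.00 m³/s; ΣQ_DR = 97.50 m³/s, peak = 17.22 m³/s.
Runoff depth d = ΣQ_DR·Δt / A = 97.50 × 7200 / (39 km²) = 18.00 mm.
The 1-cm UH is the DRH scaled by (10 mm)/d, so U_p = 17.22 × 10/18.00 = 9.56 m³/s.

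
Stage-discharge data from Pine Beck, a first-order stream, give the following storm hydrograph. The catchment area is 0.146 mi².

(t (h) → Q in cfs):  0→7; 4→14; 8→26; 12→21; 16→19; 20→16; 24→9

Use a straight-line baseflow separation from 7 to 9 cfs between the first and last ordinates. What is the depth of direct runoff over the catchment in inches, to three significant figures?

Direct runoff: 0.00, 6.67, 18.33, 13.00, 10.67, 7.33, 0.00 cfs; ΣQ_DR = 56.00 cfs.
V = ΣQ_DR · Δt = 56.00 × 14400 s = 8.064 × 10^5 ft³.
Over A = 0.146 mi², depth = V / A = 2.38 in.

d ≈ 2.38 in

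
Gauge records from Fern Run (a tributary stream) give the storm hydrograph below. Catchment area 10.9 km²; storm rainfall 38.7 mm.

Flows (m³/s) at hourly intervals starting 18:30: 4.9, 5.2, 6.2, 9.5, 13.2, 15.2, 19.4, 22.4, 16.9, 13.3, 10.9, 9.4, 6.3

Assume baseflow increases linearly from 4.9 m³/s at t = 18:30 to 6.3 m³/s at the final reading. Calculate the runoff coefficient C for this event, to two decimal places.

ΣQ_DR = 80.00 m³/s; V = ΣQ_DR·Δt = 2.880 × 10^5 m³.
Runoff depth d = V / A = 26.42 mm.
C = d / P = 26.42 / 38.7 = 0.68.

C ≈ 0.68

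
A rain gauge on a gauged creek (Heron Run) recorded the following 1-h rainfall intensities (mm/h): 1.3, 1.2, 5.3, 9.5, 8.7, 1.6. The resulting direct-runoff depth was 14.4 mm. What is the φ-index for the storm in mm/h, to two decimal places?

φ ≈ 3.03 mm/h

Only the 3 blocks with intensity above φ contribute runoff: 5.3, 9.5, 8.7 mm/h.
Σ(I−φ)·Δt = d  ⇒  (5.3+9.5+8.7 − 3φ)·1 = 14.4
φ = (23.50 − 14.4/1) / 3 = 3.03 mm/h.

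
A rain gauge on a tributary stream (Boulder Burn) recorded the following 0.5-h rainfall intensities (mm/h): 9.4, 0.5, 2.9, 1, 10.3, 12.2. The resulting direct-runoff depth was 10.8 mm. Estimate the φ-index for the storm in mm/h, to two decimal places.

Only the 3 blocks with intensity above φ contribute runoff: 9.4, 10.3, 12.2 mm/h.
Σ(I−φ)·Δt = d  ⇒  (9.4+10.3+12.2 − 3φ)·0.5 = 10.8
φ = (31.90 − 10.8/0.5) / 3 = 3.43 mm/h.

φ ≈ 3.43 mm/h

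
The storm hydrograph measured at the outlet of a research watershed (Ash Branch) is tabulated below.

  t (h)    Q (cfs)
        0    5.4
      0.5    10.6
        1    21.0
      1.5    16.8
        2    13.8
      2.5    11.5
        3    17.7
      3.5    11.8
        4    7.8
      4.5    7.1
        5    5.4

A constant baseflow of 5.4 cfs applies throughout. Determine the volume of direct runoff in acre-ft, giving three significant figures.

Direct-runoff ordinates (Q − Q_b): 0.0, 5.2, 15.6, 11.4, 8.4, 6.1, 12.3, 6.4, 2.4, 1.7, 0.0 cfs.
ΣQ_DR = 69.50 cfs.
With Δt = 0.5 h = 1800 s, V = ΣQ_DR · Δt = 69.50 × 1800 = 1.25 × 10^5 ft³ = 2.87 acre-ft.

V ≈ 2.87 acre-ft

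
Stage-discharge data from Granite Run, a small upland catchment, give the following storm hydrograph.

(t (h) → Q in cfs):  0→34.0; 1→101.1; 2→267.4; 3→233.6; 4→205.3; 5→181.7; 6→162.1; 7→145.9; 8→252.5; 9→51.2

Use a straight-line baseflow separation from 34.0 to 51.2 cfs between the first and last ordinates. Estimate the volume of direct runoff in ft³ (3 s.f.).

V ≈ 4.35 × 10^6 ft³

Direct-runoff ordinates (Q − Q_b): 0.00, 65.19, 229.58, 193.87, 163.66, 138.14, 116.63, 98.52, 203.21, 0.00 cfs.
ΣQ_DR = 1209 cfs.
With Δt = 1 h = 3600 s, V = ΣQ_DR · Δt = 1209 × 3600 = 4.35 × 10^6 ft³.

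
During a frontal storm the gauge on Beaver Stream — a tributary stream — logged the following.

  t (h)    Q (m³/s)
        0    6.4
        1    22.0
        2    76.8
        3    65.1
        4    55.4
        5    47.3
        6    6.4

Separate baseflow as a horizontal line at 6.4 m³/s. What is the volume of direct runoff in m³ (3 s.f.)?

Direct-runoff ordinates (Q − Q_b): 0.0, 15.6, 70.4, 58.7, 49.0, 40.9, 0.0 m³/s.
ΣQ_DR = 234.6 m³/s.
With Δt = 1 h = 3600 s, V = ΣQ_DR · Δt = 234.6 × 3600 = 8.45 × 10^5 m³.

V ≈ 8.45 × 10^5 m³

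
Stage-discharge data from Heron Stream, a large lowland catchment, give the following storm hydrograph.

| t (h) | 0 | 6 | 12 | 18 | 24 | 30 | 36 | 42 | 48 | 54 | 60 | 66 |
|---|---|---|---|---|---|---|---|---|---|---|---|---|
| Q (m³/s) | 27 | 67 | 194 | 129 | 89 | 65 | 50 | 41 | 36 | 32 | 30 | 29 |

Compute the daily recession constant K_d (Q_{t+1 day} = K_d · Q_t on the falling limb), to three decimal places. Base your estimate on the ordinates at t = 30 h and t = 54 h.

K_d ≈ 0.492

Between t = 30 h and t = 54 h the flow falls from 65 to 32 m³/s over 4×6 h = 24 h.
Per-interval ratio K = (32/65)^(1/4) = 0.8376; K_d = K^(24/6) = 0.492.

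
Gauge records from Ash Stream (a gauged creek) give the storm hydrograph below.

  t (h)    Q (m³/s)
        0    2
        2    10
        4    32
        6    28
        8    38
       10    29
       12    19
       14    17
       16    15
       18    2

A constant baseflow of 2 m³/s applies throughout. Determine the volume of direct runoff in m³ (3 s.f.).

Direct-runoff ordinates (Q − Q_b): 0.0, 8.0, 30.0, 26.0, 36.0, 27.0, 17.0, 15.0, 13.0, 0.0 m³/s.
ΣQ_DR = 172.0 m³/s.
With Δt = 2 h = 7200 s, V = ΣQ_DR · Δt = 172.0 × 7200 = 1.24 × 10^6 m³.

V ≈ 1.24 × 10^6 m³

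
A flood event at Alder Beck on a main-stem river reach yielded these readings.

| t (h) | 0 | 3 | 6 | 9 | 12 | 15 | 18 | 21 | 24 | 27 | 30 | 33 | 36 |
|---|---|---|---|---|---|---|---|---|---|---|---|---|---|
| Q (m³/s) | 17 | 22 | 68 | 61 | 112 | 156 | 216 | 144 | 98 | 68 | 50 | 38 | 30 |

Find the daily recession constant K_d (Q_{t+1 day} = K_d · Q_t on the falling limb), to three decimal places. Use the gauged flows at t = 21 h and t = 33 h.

Between t = 21 h and t = 33 h the flow falls from 144 to 38 m³/s over 4×3 h = 12 h.
Per-interval ratio K = (38/144)^(1/4) = 0.7167; K_d = K^(24/3) = 0.070.

K_d ≈ 0.070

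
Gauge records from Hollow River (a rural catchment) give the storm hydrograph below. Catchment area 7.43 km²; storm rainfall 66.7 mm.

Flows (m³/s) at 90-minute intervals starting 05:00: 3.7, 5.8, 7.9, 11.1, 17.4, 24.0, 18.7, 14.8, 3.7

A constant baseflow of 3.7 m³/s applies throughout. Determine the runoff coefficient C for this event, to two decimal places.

ΣQ_DR = 73.80 m³/s; V = ΣQ_DR·Δt = 3.985 × 10^5 m³.
Runoff depth d = V / A = 53.64 mm.
C = d / P = 53.64 / 66.7 = 0.80.

C ≈ 0.80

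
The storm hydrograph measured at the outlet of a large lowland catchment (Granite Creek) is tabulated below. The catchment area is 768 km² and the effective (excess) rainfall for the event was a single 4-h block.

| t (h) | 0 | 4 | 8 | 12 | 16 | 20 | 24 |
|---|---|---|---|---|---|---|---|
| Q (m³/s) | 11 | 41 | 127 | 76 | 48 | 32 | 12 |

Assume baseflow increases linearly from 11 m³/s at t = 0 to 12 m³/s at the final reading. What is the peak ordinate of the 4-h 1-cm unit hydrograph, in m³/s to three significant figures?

U_p ≈ 231 m³/s

Direct runoff: 0.00, 29.83, 115.67, 64.50, 36.33, 20.17, 0.00 m³/s; ΣQ_DR = 266.5 m³/s, peak = 115.67 m³/s.
Runoff depth d = ΣQ_DR·Δt / A = 266.5 × 14400 / (768 km²) = 4.997 mm.
The 1-cm UH is the DRH scaled by (10 mm)/d, so U_p = 115.67 × 10/4.997 = 231 m³/s.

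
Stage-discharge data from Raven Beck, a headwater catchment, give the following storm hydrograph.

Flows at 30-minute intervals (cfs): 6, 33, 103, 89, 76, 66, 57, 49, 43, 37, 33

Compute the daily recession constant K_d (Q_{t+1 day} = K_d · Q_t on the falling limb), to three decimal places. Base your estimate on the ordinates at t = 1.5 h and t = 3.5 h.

K_d ≈ 0.001

Between t = 1.5 h and t = 3.5 h the flow falls from 89 to 49 cfs over 4×0.5 h = 2 h.
Per-interval ratio K = (49/89)^(1/4) = 0.8614; K_d = K^(24/0.5) = 0.001.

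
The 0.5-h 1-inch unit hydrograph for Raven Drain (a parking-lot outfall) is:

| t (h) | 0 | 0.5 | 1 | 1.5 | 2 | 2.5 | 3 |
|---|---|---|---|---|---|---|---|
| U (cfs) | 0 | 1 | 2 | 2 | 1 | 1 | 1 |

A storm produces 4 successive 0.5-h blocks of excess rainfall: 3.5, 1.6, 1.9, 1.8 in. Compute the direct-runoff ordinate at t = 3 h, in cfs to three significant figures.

Q ≈ 10.6 cfs

By discrete convolution, Q_j = Σ (P_i / 1 in) · U_{j−i}.
At t = 3 h (j=6): Q = (3.5/1)·1 + (1.6/1)·1 + (1.9/1)·1 + (1.8/1)·2 = 10.6 cfs.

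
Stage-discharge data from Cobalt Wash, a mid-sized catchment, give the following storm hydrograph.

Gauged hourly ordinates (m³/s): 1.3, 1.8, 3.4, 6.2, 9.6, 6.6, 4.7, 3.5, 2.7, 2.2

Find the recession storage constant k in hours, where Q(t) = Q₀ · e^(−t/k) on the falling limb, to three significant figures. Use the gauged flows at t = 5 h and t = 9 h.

On the falling limb, Q drops from 6.6 to 2.2 m³/s between t = 5 h and t = 9 h (Δt = 4 h).
k = −Δt / ln(Q₂/Q₁) = −4 / ln(2.2/6.6) = 3.64 h.

k ≈ 3.64 h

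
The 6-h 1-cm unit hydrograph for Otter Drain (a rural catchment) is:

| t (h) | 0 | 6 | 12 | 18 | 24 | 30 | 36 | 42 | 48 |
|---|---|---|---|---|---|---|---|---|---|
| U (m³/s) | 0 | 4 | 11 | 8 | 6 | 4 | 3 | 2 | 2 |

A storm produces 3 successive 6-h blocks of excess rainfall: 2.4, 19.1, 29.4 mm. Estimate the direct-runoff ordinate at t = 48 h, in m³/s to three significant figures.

By discrete convolution, Q_j = Σ (P_i / 10 mm) · U_{j−i}.
At t = 48 h (j=8): Q = (2.4/10)·2 + (19.1/10)·2 + (29.4/10)·3 = 13.1 m³/s.

Q ≈ 13.1 m³/s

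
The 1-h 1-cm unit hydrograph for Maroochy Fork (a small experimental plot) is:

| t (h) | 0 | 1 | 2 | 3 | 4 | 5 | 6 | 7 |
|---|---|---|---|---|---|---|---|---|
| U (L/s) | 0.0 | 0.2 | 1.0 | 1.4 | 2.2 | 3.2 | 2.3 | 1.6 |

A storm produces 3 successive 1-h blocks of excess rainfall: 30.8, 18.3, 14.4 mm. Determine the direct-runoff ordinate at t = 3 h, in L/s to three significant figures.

By discrete convolution, Q_j = Σ (P_i / 10 mm) · U_{j−i}.
At t = 3 h (j=3): Q = (30.8/10)·1.4 + (18.3/10)·1.0 + (14.4/10)·0.2 = 6.43 L/s.

Q ≈ 6.43 L/s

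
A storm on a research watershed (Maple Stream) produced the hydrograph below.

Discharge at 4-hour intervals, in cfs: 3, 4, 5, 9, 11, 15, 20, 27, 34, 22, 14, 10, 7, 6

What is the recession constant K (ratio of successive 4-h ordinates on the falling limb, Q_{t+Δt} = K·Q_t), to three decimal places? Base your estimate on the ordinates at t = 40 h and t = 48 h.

Using the recession-limb readings at t = 40 h and t = 48 h: Q falls from 14 to 7 cfs over 2 intervals.
K = (Q₂/Q₁)^(1/2) = (7/14)^(1/2) = 0.707.

K ≈ 0.707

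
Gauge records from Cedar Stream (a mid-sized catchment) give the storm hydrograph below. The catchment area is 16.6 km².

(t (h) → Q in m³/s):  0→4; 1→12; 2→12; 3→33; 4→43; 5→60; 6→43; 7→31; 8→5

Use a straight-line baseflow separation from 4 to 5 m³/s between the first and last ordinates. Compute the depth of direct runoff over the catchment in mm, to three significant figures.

Direct runoff: 0.00, 7.88, 7.75, 28.62, 38.50, 55.38, 38.25, 26.12, 0.00 m³/s; ΣQ_DR = 202.5 m³/s.
V = ΣQ_DR · Δt = 202.5 × 3600 s = 7.290 × 10^5 m³.
Over A = 16.6 km², depth = V / A = 43.9 mm.

d ≈ 43.9 mm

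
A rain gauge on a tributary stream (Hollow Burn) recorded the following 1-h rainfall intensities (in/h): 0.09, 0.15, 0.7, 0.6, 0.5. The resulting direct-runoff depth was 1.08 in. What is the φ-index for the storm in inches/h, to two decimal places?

Only the 3 blocks with intensity above φ contribute runoff: 0.7, 0.6, 0.5 in/h.
Σ(I−φ)·Δt = d  ⇒  (0.7+0.6+0.5 − 3φ)·1 = 1.08
φ = (1.800 − 1.08/1) / 3 = 0.24 in/h.

φ ≈ 0.24 in/h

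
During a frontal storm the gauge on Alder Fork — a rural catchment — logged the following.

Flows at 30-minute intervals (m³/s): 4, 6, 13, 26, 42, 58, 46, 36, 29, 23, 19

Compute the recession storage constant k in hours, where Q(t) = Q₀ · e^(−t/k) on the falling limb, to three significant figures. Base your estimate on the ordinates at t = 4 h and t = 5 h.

On the falling limb, Q drops from 29 to 19 m³/s between t = 4 h and t = 5 h (Δt = 1 h).
k = −Δt / ln(Q₂/Q₁) = −1 / ln(19/29) = 2.36 h.

k ≈ 2.36 h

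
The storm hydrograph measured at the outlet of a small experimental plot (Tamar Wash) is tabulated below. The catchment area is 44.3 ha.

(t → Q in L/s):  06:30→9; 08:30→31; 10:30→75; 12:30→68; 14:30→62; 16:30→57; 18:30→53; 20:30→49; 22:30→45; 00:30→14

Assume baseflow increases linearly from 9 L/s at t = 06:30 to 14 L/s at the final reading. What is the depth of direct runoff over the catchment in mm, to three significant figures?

d ≈ 5.66 mm

Direct runoff: 0.00, 21.44, 64.89, 57.33, 50.78, 45.22, 40.67, 36.11, 31.56, 0.00 L/s; ΣQ_DR = 348.0 L/s.
V = ΣQ_DR · Δt = 348.0 × 7200 s = 2.506 × 10^6 L.
Over A = 44.3 ha, depth = V / A = 5.66 mm.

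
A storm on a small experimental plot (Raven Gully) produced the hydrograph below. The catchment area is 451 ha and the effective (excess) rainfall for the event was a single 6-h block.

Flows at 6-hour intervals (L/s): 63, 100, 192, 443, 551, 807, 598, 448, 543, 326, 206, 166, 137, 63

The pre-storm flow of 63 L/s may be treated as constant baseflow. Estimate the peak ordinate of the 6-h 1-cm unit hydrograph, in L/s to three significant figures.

Direct runoff: 0.0, 37.0, 129.0, 380.0, 488.0, 744.0, 535.0, 385.0, 480.0, 263.0, 143.0, 103.0, 74.0, 0.0 L/s; ΣQ_DR = 3761 L/s, peak = 744.0 L/s.
Runoff depth d = ΣQ_DR·Δt / A = 3761 × 21600 / (451 ha) = 18.01 mm.
The 1-cm UH is the DRH scaled by (10 mm)/d, so U_p = 744.0 × 10/18.01 = 413 L/s.

U_p ≈ 413 L/s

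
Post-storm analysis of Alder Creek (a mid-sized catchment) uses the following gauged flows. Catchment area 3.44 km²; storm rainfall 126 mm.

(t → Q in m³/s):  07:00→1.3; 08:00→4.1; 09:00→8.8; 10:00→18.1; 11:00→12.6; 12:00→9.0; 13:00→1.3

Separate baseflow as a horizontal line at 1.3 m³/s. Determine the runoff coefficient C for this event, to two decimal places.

ΣQ_DR = 46.10 m³/s; V = ΣQ_DR·Δt = 1.660 × 10^5 m³.
Runoff depth d = V / A = 48.24 mm.
C = d / P = 48.24 / 126 = 0.38.

C ≈ 0.38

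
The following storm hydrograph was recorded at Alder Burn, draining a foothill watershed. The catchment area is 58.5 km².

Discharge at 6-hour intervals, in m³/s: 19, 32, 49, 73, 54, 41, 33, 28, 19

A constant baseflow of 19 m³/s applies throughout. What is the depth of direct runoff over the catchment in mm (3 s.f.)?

Direct runoff: 0.0, 13.0, 30.0, 54.0, 35.0, 22.0, 14.0, 9.0, 0.0 m³/s; ΣQ_DR = 177.0 m³/s.
V = ΣQ_DR · Δt = 177.0 × 21600 s = 3.823 × 10^6 m³.
Over A = 58.5 km², depth = V / A = 65.4 mm.

d ≈ 65.4 mm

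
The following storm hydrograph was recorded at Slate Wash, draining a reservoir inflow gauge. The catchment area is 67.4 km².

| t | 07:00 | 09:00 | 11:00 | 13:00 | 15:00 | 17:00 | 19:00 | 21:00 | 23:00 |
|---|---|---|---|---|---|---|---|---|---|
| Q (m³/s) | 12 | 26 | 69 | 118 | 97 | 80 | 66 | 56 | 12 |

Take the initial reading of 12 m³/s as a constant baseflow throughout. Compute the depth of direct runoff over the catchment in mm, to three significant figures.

d ≈ 45.7 mm

Direct runoff: 0.0, 14.0, 57.0, 106.0, 85.0, 68.0, 54.0, 44.0, 0.0 m³/s; ΣQ_DR = 428.0 m³/s.
V = ΣQ_DR · Δt = 428.0 × 7200 s = 3.082 × 10^6 m³.
Over A = 67.4 km², depth = V / A = 45.7 mm.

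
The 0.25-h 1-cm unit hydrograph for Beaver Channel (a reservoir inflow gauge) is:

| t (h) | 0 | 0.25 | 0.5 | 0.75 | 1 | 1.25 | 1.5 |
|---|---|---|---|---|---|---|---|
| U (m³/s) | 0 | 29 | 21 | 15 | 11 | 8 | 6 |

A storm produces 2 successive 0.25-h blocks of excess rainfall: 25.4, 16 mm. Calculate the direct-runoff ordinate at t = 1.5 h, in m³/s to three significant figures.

Q ≈ 28.0 m³/s

By discrete convolution, Q_j = Σ (P_i / 10 mm) · U_{j−i}.
At t = 1.5 h (j=6): Q = (25.4/10)·6 + (16/10)·8 = 28.0 m³/s.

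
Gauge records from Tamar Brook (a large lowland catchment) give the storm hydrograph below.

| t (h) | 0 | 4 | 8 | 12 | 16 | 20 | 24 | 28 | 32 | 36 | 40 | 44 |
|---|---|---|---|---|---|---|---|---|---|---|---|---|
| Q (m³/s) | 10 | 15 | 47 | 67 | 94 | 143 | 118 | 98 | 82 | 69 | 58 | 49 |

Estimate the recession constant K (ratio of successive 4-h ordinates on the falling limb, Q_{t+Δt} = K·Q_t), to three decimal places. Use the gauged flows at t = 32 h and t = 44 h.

Using the recession-limb readings at t = 32 h and t = 44 h: Q falls from 82 to 49 m³/s over 3 intervals.
K = (Q₂/Q₁)^(1/3) = (49/82)^(1/3) = 0.842.

K ≈ 0.842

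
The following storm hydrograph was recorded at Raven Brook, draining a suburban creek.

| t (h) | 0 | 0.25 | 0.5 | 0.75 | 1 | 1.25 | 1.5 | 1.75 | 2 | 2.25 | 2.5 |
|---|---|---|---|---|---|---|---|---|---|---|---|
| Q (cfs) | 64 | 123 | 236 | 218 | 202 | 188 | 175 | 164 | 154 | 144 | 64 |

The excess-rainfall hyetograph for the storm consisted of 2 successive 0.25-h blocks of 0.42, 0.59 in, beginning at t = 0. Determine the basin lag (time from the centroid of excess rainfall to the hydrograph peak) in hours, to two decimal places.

t_L ≈ 0.23 h

Centroid of excess rainfall: t_c = Σ P_i·t̄_i / ΣP_i = 0.2710 h (block centres at 0.125, 0.375 h).
Hydrograph peak occurs at t = 0.5 h, so basin lag t_L = 0.5 − 0.2710 = 0.23 h.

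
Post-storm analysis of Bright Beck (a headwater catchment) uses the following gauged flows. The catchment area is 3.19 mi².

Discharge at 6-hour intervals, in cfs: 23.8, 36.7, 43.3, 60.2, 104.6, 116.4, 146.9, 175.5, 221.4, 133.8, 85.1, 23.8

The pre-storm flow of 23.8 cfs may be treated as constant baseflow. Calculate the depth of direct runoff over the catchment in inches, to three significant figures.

d ≈ 2.58 in

Direct runoff: 0.0, 12.9, 19.5, 36.4, 80.8, 92.6, 123.1, 151.7, 197.6, 110.0, 61.3, 0.0 cfs; ΣQ_DR = 885.9 cfs.
V = ΣQ_DR · Δt = 885.9 × 21600 s = 1.914 × 10^7 ft³.
Over A = 3.19 mi², depth = V / A = 2.58 in.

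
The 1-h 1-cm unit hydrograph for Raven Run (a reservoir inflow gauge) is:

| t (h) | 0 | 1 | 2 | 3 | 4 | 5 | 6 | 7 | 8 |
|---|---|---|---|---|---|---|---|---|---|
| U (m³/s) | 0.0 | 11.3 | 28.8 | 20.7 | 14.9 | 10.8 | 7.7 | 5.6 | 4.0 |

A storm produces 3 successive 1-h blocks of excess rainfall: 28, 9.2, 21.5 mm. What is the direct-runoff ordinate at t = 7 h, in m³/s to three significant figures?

By discrete convolution, Q_j = Σ (P_i / 10 mm) · U_{j−i}.
At t = 7 h (j=7): Q = (28/10)·5.6 + (9.2/10)·7.7 + (21.5/10)·10.8 = 46.0 m³/s.

Q ≈ 46.0 m³/s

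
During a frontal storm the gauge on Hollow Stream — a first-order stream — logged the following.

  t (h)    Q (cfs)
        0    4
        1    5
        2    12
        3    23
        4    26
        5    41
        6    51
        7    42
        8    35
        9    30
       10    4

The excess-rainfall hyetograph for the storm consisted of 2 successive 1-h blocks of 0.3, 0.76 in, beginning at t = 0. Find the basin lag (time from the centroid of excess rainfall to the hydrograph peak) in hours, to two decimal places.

Centroid of excess rainfall: t_c = Σ P_i·t̄_i / ΣP_i = 1.2170 h (block centres at 0.5, 1.5 h).
Hydrograph peak occurs at t = 6 h, so basin lag t_L = 6 − 1.2170 = 4.78 h.

t_L ≈ 4.78 h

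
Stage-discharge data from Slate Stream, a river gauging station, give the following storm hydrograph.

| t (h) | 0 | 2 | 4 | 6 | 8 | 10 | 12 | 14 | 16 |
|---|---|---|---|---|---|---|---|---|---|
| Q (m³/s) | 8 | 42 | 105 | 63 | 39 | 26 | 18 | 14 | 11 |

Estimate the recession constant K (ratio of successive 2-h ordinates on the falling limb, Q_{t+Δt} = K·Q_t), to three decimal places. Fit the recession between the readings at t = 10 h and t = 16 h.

K ≈ 0.751

Using the recession-limb readings at t = 10 h and t = 16 h: Q falls from 26 to 11 m³/s over 3 intervals.
K = (Q₂/Q₁)^(1/3) = (11/26)^(1/3) = 0.751.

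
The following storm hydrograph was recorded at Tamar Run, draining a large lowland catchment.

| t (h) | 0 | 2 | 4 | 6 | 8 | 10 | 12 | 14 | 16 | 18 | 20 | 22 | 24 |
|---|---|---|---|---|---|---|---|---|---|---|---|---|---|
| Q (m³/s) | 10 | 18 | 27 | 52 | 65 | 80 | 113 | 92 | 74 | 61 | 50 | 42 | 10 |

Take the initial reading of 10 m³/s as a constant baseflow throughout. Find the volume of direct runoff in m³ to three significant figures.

V ≈ 4.06 × 10^6 m³

Direct-runoff ordinates (Q − Q_b): 0.0, 8.0, 17.0, 42.0, 55.0, 70.0, 103.0, 82.0, 64.0, 51.0, 40.0, 32.0, 0.0 m³/s.
ΣQ_DR = 564.0 m³/s.
With Δt = 2 h = 7200 s, V = ΣQ_DR · Δt = 564.0 × 7200 = 4.06 × 10^6 m³.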